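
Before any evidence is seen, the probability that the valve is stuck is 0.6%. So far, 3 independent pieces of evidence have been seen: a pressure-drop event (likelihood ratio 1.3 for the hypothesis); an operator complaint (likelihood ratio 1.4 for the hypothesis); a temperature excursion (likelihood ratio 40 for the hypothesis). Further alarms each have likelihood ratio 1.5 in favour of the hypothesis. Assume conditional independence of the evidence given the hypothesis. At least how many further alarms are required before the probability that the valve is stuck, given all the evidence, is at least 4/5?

6

Prior odds = 0.006/0.994 = 3/497.
Combined Bayes factor of the evidence already in hand = 1.3 × 1.4 × 40 = 72.8.
Odds after that evidence = (3/497) × 72.8 = 156/355.
Target odds = 0.8/0.2 = 4.
Need 1.5ⁿ ≥ 4 ÷ (156/355) = 355/39.
1.5⁵ = 7.59375 falls short of 355/39 but 1.5⁶ = 11.390625 reaches it, so n = 6.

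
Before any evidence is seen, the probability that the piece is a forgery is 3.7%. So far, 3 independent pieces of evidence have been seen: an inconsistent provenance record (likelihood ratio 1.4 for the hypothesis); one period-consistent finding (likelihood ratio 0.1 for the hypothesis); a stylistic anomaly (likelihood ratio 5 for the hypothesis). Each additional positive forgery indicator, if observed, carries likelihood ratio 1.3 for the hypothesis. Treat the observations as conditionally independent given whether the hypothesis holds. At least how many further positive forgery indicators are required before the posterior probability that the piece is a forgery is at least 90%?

Prior odds = 0.037/0.963 = 37/963.
Combined Bayes factor of the evidence already in hand = 1.4 × 0.1 × 5 = 0.7.
Odds after that evidence = (37/963) × 0.7 = 259/9630.
Target odds = 0.9/0.1 = 9.
Need 1.3ⁿ ≥ 9 ÷ (259/9630) = 86670/259.
1.3²² ≈321.184 falls short of 86670/259 but 1.3²³ ≈417.539 reaches it, so n = 23.

23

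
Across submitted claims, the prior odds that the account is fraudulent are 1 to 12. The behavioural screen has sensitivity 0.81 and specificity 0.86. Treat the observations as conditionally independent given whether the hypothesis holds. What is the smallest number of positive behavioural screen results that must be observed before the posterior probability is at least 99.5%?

5

Prior odds = 1/12.
False-positive rate = 1 − 0.86 = 0.14; likelihood ratio of a positive = 0.81/0.14 = 81/14.
Target posterior odds = 0.995/0.005 = 199.
Need (1/12) × (81/14)ⁿ ≥ 199, i.e. (81/14)ⁿ ≥ 2388.
(81/14)⁴ = 43046721/38416 falls short of 2388 but (81/14)⁵ ≈6483.13 reaches it, so n = 5.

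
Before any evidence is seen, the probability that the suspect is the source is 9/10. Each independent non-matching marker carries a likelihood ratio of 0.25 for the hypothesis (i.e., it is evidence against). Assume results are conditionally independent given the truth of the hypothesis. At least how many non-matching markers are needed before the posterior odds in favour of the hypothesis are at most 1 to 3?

Prior odds: 0.9 ÷ 0.1 = 9.
Likelihood ratio per non-matching marker = 0.25.
Target odds = 1/3.
Need 9 × 0.25ⁿ ≤ 1/3, i.e. 0.25ⁿ ≤ 1/27.
0.25² = 0.0625 is still above 1/27 but 0.25³ = 0.015625 is at or below it, so n = 3.

3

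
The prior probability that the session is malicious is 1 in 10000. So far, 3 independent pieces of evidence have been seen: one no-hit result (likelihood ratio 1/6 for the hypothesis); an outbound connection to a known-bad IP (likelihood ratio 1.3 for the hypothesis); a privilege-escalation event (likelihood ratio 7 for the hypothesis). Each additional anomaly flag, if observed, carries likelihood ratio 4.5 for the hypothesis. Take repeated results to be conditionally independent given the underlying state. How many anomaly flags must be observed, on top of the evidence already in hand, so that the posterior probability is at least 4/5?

Prior odds = 0.0001/0.9999 = 1/9999.
Combined Bayes factor of the evidence already in hand = (1/6) × 1.3 × 7 = 91/60.
Odds after that evidence = (1/9999) × 91/60 = 91/599940.
Target odds = 0.8/0.2 = 4.
Need 4.5ⁿ ≥ 4 ÷ (91/599940) = 2399760/91.
4.5⁶ = 8303.765625 falls short of 2399760/91 but 4.5⁷ = 4782969/128 reaches it, so n = 7.

7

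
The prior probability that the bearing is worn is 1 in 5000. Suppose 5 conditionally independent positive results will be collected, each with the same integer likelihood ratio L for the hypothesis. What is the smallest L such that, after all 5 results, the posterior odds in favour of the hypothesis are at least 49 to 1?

Prior odds = 0.0002/0.9998 = 1/4999.
Target odds = 49.
Need L⁵ ≥ 49 ÷ (1/4999) = 244951.
11⁵ = 161051 < 244951 ≤ 248832 = 12⁵, so L = 12.

12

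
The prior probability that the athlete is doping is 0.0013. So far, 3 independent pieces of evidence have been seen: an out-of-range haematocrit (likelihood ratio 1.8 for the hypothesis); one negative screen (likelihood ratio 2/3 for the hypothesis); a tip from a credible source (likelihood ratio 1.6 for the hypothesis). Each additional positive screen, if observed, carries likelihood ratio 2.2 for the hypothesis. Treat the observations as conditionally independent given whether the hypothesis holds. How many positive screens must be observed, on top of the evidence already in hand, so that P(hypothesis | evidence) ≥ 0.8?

Prior odds = 0.0013/0.9987 = 13/9987.
Combined Bayes factor of the evidence already in hand = 1.8 × (2/3) × 1.6 = 1.92.
Odds after that evidence = (13/9987) × 1.92 = 208/83225.
Target odds = 0.8/0.2 = 4.
Need 2.2ⁿ ≥ 4 ÷ (208/83225) = 83225/52.
2.2⁹ ≈1207.27 falls short of 83225/52 but 2.2¹⁰ ≈2655.99 reaches it, so n = 10.

10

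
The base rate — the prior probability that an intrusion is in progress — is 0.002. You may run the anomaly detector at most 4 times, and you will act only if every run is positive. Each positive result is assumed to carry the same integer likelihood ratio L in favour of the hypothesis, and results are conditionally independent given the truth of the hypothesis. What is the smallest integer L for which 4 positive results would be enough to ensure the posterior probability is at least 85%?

Prior odds = 0.002/0.998 = 1/499.
Target odds = 0.85/0.15 = 17/3.
Need L⁴ ≥ 17/3 ÷ (1/499) = 8483/3.
7⁴ = 2401 < 8483/3 ≤ 4096 = 8⁴, so L = 8.

8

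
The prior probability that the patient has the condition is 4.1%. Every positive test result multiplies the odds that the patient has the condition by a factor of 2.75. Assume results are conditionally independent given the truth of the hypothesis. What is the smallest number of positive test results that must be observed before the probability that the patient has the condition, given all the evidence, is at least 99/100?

8

Prior odds: 0.041 ÷ 0.959 = 41/959.
Likelihood ratio per positive test result = 2.75.
Target odds: 0.99 ÷ 0.01 = 99.
Require 2.75ⁿ ≥ 99 ÷ (41/959) = 94941/41.
2.75⁷ = 19487171/16384 falls short of 94941/41 but 2.75⁸ = 214358881/65536 reaches it, so n = 8.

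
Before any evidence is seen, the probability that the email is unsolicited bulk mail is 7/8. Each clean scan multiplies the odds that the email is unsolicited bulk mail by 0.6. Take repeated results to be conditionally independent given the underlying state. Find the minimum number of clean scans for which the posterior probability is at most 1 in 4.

6

Prior odds = 0.875/0.125 = 7.
Likelihood ratio per clean scan = 0.6.
Target posterior odds = 0.25/0.75 = 1/3.
Need 7 × 0.6ⁿ ≤ 1/3, i.e. 0.6ⁿ ≤ 1/21.
0.6⁵ = 0.07776 is still above 1/21 but 0.6⁶ = 729/15625 is at or below it, so n = 6.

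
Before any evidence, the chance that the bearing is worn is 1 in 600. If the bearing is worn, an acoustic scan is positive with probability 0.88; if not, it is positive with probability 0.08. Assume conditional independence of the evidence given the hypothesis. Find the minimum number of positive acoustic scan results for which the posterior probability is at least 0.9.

Prior odds = (1/600)/(599/600) = 1/599.
Likelihood ratio of a positive = 0.88/0.08 = 11.
Target posterior odds = 0.9/0.1 = 9.
Need (1/599) × 11ⁿ ≥ 9, i.e. 11ⁿ ≥ 5391.
11³ = 1331 falls short of 5391 but 11⁴ = 14641 reaches it, so n = 4.

4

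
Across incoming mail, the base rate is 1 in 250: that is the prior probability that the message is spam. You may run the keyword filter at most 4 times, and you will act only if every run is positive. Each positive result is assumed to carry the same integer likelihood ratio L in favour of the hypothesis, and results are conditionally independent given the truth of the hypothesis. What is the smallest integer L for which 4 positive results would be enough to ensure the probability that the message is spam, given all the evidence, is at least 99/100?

Prior odds = 0.004/0.996 = 1/249.
Target odds = 0.99/0.01 = 99.
Need L⁴ ≥ 99 ÷ (1/249) = 24651.
12⁴ = 20736 < 24651 ≤ 28561 = 13⁴, so L = 13.

13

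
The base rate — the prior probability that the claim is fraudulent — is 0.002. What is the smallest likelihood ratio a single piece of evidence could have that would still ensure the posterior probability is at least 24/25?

Prior odds = 0.002/0.998 = 1/499.
Target odds = 0.96/0.04 = 24.
Required Bayes factor = 24 ÷ (1/499) = 11976.

11976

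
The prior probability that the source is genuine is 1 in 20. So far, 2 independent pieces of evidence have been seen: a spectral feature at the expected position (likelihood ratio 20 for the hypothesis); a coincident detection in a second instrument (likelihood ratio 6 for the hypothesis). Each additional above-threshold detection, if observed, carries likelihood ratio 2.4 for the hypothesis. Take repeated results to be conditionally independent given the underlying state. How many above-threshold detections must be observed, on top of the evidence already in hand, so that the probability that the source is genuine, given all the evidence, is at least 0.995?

4

Prior odds = 0.05/0.95 = 1/19.
Combined Bayes factor of the evidence already in hand = 20 × 6 = 120.
Odds after that evidence = (1/19) × 120 = 120/19.
Target odds = 0.995/0.005 = 199.
Need 2.4ⁿ ≥ 199 ÷ (120/19) = 3781/120.
2.4³ = 13.824 falls short of 3781/120 but 2.4⁴ = 33.1776 reaches it, so n = 4.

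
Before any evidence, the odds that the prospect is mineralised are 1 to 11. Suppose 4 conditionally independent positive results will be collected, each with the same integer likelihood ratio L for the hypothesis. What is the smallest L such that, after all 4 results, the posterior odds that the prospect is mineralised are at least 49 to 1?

Prior odds = 1/11.
Target odds = 49.
Need L⁴ ≥ 49 ÷ (1/11) = 539.
4⁴ = 256 < 539 ≤ 625 = 5⁴, so L = 5.

5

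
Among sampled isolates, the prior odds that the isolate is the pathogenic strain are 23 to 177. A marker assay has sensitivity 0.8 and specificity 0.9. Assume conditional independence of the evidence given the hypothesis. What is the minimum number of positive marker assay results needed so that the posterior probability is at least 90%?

3

Prior odds = 23/177.
False-positive rate = 1 − 0.9 = 0.1; likelihood ratio of a positive = 0.8/0.1 = 8.
Target posterior odds = 0.9/0.1 = 9.
Require 8ⁿ ≥ 9 ÷ (23/177) = 1593/23.
8² = 64 falls short of 1593/23 but 8³ = 512 reaches it, so n = 3.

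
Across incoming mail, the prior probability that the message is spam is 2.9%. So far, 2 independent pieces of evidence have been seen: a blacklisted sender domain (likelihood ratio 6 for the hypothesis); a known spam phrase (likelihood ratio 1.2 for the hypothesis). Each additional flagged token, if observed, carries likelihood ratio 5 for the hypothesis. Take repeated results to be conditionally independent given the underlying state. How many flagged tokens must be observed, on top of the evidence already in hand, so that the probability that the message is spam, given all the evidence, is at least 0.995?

Prior odds = 0.029/0.971 = 29/971.
Combined Bayes factor of the evidence already in hand = 6 × 1.2 = 7.2.
Odds after that evidence = (29/971) × 7.2 = 1044/4855.
Target odds = 0.995/0.005 = 199.
Need 5ⁿ ≥ 199 ÷ (1044/4855) = 966145/1044.
5⁴ = 625 falls short of 966145/1044 but 5⁵ = 3125 reaches it, so n = 5.

5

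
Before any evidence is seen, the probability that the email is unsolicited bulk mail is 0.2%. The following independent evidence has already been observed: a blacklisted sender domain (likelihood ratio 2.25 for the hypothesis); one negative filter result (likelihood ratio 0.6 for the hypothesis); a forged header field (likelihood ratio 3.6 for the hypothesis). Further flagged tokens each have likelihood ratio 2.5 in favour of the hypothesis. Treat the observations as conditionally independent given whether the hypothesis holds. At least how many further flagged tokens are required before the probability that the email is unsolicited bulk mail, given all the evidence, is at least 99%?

Prior odds = 0.002/0.998 = 1/499.
Combined Bayes factor of the evidence already in hand = 2.25 × 0.6 × 3.6 = 4.86.
Odds after that evidence = (1/499) × 4.86 = 243/24950.
Target odds = 0.99/0.01 = 99.
Need 2.5ⁿ ≥ 99 ÷ (243/24950) = 274450/27.
2.5¹⁰ = 9765625/1024 falls short of 274450/27 but 2.5¹¹ = 48828125/2048 reaches it, so n = 11.

11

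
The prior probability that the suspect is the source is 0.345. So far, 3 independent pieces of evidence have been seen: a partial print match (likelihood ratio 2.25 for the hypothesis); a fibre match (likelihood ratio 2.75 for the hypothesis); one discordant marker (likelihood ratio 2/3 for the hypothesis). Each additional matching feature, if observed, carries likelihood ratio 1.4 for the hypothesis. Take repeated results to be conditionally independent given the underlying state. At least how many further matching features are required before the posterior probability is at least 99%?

12

Prior odds = 0.345/0.655 = 69/131.
Combined Bayes factor of the evidence already in hand = 2.25 × 2.75 × (2/3) = 4.125.
Odds after that evidence = (69/131) × 4.125 = 2277/1048.
Target odds = 0.99/0.01 = 99.
Need 1.4ⁿ ≥ 99 ÷ (2277/1048) = 1048/23.
1.4¹¹ ≈40.4957 falls short of 1048/23 but 1.4¹² ≈56.6939 reaches it, so n = 12.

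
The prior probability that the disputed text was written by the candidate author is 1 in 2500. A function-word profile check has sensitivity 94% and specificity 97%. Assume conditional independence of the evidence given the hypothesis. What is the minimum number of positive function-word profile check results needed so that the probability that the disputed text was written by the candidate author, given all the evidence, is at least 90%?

3

Prior odds: 0.0004 ÷ 0.9996 = 1/2499.
False-positive rate = 1 − 0.97 = 0.03; likelihood ratio of a positive = 0.94/0.03 = 94/3.
Target posterior odds = 0.9/0.1 = 9.
Need (1/2499) × (94/3)ⁿ ≥ 9, i.e. (94/3)ⁿ ≥ 22491.
(94/3)² = 8836/9 falls short of 22491 but (94/3)³ = 830584/27 reaches it, so n = 3.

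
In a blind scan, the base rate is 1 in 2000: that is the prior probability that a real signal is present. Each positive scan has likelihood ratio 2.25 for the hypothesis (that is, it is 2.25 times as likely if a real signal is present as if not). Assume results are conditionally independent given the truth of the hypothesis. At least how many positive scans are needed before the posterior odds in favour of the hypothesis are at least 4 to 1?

Prior odds = 0.0005/0.9995 = 1/1999.
Likelihood ratio per positive scan = 2.25.
Target odds = 4.
Need (1/1999) × 2.25ⁿ ≥ 4, i.e. 2.25ⁿ ≥ 7996.
2.25¹¹ ≈7481.83 falls short of 7996 but 2.25¹² ≈16834.1 reaches it, so n = 12.

12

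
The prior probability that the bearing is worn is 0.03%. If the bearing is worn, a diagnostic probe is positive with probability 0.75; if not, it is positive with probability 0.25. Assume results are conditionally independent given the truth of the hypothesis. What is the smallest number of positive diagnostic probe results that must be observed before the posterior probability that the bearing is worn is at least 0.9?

Prior odds = 0.0003/0.9997 = 3/9997.
Likelihood ratio of a positive = 0.75/0.25 = 3.
Target posterior odds = 0.9/0.1 = 9.
Need (3/9997) × 3ⁿ ≥ 9, i.e. 3ⁿ ≥ 29991.
3⁹ = 19683 falls short of 29991 but 3¹⁰ = 59049 reaches it, so n = 10.

10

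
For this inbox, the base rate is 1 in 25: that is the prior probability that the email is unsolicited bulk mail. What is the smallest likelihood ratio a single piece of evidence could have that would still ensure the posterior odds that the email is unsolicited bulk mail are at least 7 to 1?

Prior odds = 0.04/0.96 = 1/24.
Target odds = 7.
Required Bayes factor = 7 ÷ (1/24) = 168.

168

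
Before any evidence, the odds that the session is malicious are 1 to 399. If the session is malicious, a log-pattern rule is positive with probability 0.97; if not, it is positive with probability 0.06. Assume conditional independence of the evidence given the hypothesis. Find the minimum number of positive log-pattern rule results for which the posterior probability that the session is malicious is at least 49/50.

4

Prior odds = 1/399.
Likelihood ratio of a positive = 0.97/0.06 = 97/6.
Target posterior odds = 0.98/0.02 = 49.
Require (97/6)ⁿ ≥ 49 ÷ (1/399) = 19551.
(97/6)³ = 912673/216 falls short of 19551 but (97/6)⁴ = 88529281/1296 reaches it, so n = 4.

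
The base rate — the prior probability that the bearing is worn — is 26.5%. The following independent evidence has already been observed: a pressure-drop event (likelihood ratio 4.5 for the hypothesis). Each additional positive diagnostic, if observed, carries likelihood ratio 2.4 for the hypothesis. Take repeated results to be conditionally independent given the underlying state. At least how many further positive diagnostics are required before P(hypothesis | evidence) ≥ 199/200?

6

Prior odds = 0.265/0.735 = 53/147.
Bayes factor of the evidence already in hand = 4.5.
Odds after that evidence = (53/147) × 4.5 = 159/98.
Target odds = 0.995/0.005 = 199.
Need 2.4ⁿ ≥ 199 ÷ (159/98) = 19502/159.
2.4⁵ = 79.62624 falls short of 19502/159 but 2.4⁶ = 2985984/15625 reaches it, so n = 6.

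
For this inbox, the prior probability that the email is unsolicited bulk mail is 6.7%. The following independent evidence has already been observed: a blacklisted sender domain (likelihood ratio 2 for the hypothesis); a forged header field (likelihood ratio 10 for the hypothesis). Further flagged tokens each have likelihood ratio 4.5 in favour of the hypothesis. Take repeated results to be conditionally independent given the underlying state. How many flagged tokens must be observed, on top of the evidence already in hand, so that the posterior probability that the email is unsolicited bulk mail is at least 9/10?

2

Prior odds = 0.067/0.933 = 67/933.
Combined Bayes factor of the evidence already in hand = 2 × 10 = 20.
Odds after that evidence = (67/933) × 20 = 1340/933.
Target odds = 0.9/0.1 = 9.
Need 4.5ⁿ ≥ 9 ÷ (1340/933) = 8397/1340.
4.5¹ = 4.5 falls short of 8397/1340 but 4.5² = 20.25 reaches it, so n = 2.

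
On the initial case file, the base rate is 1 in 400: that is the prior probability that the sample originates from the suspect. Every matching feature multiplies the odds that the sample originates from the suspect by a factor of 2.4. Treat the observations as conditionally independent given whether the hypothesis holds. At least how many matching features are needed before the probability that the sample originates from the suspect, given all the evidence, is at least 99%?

13

Prior odds: 0.0025 ÷ 0.9975 = 1/399.
Likelihood ratio per matching feature = 2.4.
Target posterior odds = 0.99/0.01 = 99.
Need (1/399) × 2.4ⁿ ≥ 99, i.e. 2.4ⁿ ≥ 39501.
2.4¹² ≈36520.3 falls short of 39501 but 2.4¹³ ≈87648.8 reaches it, so n = 13.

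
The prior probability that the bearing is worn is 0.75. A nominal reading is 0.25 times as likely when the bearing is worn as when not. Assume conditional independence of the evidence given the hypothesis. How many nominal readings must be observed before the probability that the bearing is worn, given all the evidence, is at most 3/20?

3

Prior odds: 0.75 ÷ 0.25 = 3.
Likelihood ratio per nominal reading = 0.25.
Target posterior odds = 0.15/0.85 = 3/17.
Need 3 × 0.25ⁿ ≤ 3/17, i.e. 0.25ⁿ ≤ 1/17.
0.25² = 0.0625 is still above 1/17 but 0.25³ = 0.015625 is at or below it, so n = 3.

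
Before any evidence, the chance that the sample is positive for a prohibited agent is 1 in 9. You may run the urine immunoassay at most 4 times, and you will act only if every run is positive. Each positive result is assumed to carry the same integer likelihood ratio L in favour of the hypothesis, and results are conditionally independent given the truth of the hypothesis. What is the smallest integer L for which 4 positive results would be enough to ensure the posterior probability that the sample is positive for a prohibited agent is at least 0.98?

5

Prior odds = (1/9)/(8/9) = 0.125.
Target odds = 0.98/0.02 = 49.
Need L⁴ ≥ 49 ÷ 0.125 = 392.
4⁴ = 256 < 392 ≤ 625 = 5⁴, so L = 5.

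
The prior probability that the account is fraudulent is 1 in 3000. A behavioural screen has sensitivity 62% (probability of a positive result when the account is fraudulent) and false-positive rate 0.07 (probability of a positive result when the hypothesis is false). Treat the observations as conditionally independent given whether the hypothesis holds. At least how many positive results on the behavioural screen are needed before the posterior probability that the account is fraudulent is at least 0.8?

Prior odds: (1/3000) ÷ (2999/3000) = 1/2999.
Likelihood ratio of a positive result = 0.62/0.07 = 62/7.
Target odds: 0.8 ÷ 0.2 = 4.
Require (62/7)ⁿ ≥ 4 ÷ (1/2999) = 11996.
(62/7)⁴ = 14776336/2401 falls short of 11996 but (62/7)⁵ = 916132832/16807 reaches it, so n = 5.

5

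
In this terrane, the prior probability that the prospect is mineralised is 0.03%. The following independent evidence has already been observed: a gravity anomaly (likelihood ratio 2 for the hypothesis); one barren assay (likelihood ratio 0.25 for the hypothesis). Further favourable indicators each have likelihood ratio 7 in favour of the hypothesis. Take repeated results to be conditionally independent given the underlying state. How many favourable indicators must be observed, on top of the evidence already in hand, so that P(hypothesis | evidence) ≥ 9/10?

Prior odds = 0.0003/0.9997 = 3/9997.
Combined Bayes factor of the evidence already in hand = 2 × 0.25 = 0.5.
Odds after that evidence = (3/9997) × 0.5 = 3/19994.
Target odds = 0.9/0.1 = 9.
Need 7ⁿ ≥ 9 ÷ (3/19994) = 59982.
7⁵ = 16807 falls short of 59982 but 7⁶ = 117649 reaches it, so n = 6.

6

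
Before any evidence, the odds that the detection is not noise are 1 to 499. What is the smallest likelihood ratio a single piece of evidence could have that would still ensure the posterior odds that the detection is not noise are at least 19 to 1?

9481

Prior odds = 1/499.
Target odds = 19.
Required Bayes factor = 19 ÷ (1/499) = 9481.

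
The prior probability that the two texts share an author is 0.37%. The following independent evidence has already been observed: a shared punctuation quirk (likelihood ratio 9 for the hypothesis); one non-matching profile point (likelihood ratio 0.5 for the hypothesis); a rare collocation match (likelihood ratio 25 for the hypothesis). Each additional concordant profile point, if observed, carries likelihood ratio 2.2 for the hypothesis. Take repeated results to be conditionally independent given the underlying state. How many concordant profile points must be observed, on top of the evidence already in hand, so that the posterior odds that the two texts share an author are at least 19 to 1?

Prior odds = 0.0037/0.9963 = 37/9963.
Combined Bayes factor of the evidence already in hand = 9 × 0.5 × 25 = 112.5.
Odds after that evidence = (37/9963) × 112.5 = 925/2214.
Target odds = 19.
Need 2.2ⁿ ≥ 19 ÷ (925/2214) = 42066/925.
2.2⁴ = 23.4256 falls short of 42066/925 but 2.2⁵ = 51.53632 reaches it, so n = 5.

5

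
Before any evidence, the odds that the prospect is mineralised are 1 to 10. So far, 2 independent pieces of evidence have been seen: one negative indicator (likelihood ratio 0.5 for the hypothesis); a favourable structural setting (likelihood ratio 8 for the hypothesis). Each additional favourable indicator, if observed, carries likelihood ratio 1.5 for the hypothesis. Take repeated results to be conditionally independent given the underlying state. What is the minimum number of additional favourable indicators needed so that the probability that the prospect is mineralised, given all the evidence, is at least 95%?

Prior odds = 0.1.
Combined Bayes factor of the evidence already in hand = 0.5 × 8 = 4.
Odds after that evidence = 0.1 × 4 = 0.4.
Target odds = 0.95/0.05 = 19.
Need 1.5ⁿ ≥ 19 ÷ 0.4 = 47.5.
1.5⁹ = 19683/512 falls short of 47.5 but 1.5¹⁰ = 59049/1024 reaches it, so n = 10.

10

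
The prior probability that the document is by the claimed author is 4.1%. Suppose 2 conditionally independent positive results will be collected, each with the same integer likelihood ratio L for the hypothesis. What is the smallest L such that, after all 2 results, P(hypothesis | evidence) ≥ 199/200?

69

Prior odds = 0.041/0.959 = 41/959.
Target odds = 0.995/0.005 = 199.
Need L² ≥ 199 ÷ (41/959) = 190841/41.
68² = 4624 < 190841/41 ≤ 4761 = 69², so L = 69.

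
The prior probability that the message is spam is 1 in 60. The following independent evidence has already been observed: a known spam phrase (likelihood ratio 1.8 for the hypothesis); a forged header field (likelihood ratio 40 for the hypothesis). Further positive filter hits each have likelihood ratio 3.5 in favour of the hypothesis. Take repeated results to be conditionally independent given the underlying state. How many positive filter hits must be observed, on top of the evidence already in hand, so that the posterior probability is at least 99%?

Prior odds = (1/60)/(59/60) = 1/59.
Combined Bayes factor of the evidence already in hand = 1.8 × 40 = 72.
Odds after that evidence = (1/59) × 72 = 72/59.
Target odds = 0.99/0.01 = 99.
Need 3.5ⁿ ≥ 99 ÷ (72/59) = 81.125.
3.5³ = 42.875 falls short of 81.125 but 3.5⁴ = 150.0625 reaches it, so n = 4.

4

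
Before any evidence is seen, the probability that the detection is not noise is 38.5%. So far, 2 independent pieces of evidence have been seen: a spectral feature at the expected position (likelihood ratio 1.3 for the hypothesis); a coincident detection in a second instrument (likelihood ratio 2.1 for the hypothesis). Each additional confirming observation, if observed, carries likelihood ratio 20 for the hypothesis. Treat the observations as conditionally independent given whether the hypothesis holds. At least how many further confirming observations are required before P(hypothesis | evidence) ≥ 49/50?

2

Prior odds = 0.385/0.615 = 77/123.
Combined Bayes factor of the evidence already in hand = 1.3 × 2.1 = 2.73.
Odds after that evidence = (77/123) × 2.73 = 7007/4100.
Target odds = 0.98/0.02 = 49.
Need 20ⁿ ≥ 49 ÷ (7007/4100) = 4100/143.
20¹ = 20 falls short of 4100/143 but 20² = 400 reaches it, so n = 2.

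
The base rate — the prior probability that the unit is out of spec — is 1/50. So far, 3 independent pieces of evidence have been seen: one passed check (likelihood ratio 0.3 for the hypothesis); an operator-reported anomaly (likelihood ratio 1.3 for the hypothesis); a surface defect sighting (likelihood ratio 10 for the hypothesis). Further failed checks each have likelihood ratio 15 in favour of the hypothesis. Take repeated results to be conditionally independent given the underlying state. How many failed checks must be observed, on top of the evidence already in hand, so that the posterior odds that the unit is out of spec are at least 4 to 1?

Prior odds = 0.02/0.98 = 1/49.
Combined Bayes factor of the evidence already in hand = 0.3 × 1.3 × 10 = 3.9.
Odds after that evidence = (1/49) × 3.9 = 39/490.
Target odds = 4.
Need 15ⁿ ≥ 4 ÷ (39/490) = 1960/39.
15¹ = 15 falls short of 1960/39 but 15² = 225 reaches it, so n = 2.

2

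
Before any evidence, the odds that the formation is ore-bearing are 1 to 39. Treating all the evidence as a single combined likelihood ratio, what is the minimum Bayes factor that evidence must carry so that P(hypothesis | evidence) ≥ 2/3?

78

Prior odds = 1/39.
Target odds = (2/3)/(1/3) = 2.
Required Bayes factor = 2 ÷ (1/39) = 78.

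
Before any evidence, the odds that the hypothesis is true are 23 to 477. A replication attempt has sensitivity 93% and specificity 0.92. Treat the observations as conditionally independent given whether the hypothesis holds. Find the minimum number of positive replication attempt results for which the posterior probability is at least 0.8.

2

Prior odds = 23/477.
False-positive rate = 1 − 0.92 = 0.08; likelihood ratio of a positive = 0.93/0.08 = 11.625.
Target posterior odds = 0.8/0.2 = 4.
Require 11.625ⁿ ≥ 4 ÷ (23/477) = 1908/23.
11.625¹ = 11.625 falls short of 1908/23 but 11.625² = 135.140625 reaches it, so n = 2.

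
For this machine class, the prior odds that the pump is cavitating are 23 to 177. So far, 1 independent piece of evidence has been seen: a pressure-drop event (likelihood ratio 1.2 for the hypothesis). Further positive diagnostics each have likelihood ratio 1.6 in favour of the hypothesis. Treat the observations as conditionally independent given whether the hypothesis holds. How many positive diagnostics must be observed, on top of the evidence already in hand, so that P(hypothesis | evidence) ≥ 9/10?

9

Prior odds = 23/177.
Bayes factor of the evidence already in hand = 1.2.
Odds after that evidence = (23/177) × 1.2 = 46/295.
Target odds = 0.9/0.1 = 9.
Need 1.6ⁿ ≥ 9 ÷ (46/295) = 2655/46.
1.6⁸ = 16777216/390625 falls short of 2655/46 but 1.6⁹ = 134217728/1953125 reaches it, so n = 9.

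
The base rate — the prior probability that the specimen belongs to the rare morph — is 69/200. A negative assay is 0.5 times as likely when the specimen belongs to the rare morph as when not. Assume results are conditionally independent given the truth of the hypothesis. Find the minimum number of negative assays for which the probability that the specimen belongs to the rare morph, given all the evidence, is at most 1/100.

6

Prior odds = 0.345/0.655 = 69/131.
Likelihood ratio per negative assay = 0.5.
Target posterior odds = 0.01/0.99 = 1/99.
Require 0.5ⁿ ≤ 1/99 ÷ (69/131) = 131/6831.
0.5⁵ = 0.03125 is still above 131/6831 but 0.5⁶ = 0.015625 is at or below it, so n = 6.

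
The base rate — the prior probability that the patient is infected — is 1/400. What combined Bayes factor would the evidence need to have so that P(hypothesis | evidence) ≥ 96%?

Prior odds = 0.0025/0.9975 = 1/399.
Target odds = 0.96/0.04 = 24.
Required Bayes factor = 24 ÷ (1/399) = 9576.

9576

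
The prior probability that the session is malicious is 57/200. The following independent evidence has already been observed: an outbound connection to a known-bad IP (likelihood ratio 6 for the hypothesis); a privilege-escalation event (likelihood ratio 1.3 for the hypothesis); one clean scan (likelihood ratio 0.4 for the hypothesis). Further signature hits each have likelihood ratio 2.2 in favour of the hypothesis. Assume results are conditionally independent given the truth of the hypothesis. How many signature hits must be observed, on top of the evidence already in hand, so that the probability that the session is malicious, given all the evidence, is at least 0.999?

9

Prior odds = 0.285/0.715 = 57/143.
Combined Bayes factor of the evidence already in hand = 6 × 1.3 × 0.4 = 3.12.
Odds after that evidence = (57/143) × 3.12 = 342/275.
Target odds = 0.999/0.001 = 999.
Need 2.2ⁿ ≥ 999 ÷ (342/275) = 30525/38.
2.2⁸ = 214358881/390625 falls short of 30525/38 but 2.2⁹ ≈1207.27 reaches it, so n = 9.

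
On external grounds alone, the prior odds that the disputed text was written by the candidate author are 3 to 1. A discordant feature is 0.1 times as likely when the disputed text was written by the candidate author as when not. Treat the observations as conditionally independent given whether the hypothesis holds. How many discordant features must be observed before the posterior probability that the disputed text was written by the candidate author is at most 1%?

3

Prior odds = 3.
Likelihood ratio per discordant feature = 0.1.
Target odds: 0.01 ÷ 0.99 = 1/99.
Require 0.1ⁿ ≤ 1/99 ÷ 3 = 1/297.
0.1² = 0.01 is still above 1/297 but 0.1³ = 0.001 is at or below it, so n = 3.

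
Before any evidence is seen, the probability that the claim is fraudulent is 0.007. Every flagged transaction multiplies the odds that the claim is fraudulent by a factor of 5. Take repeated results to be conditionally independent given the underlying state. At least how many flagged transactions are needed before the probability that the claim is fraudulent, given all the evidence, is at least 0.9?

5

Prior odds: 0.007 ÷ 0.993 = 7/993.
Likelihood ratio per flagged transaction = 5.
Target odds: 0.9 ÷ 0.1 = 9.
Require 5ⁿ ≥ 9 ÷ (7/993) = 8937/7.
5⁴ = 625 falls short of 8937/7 but 5⁵ = 3125 reaches it, so n = 5.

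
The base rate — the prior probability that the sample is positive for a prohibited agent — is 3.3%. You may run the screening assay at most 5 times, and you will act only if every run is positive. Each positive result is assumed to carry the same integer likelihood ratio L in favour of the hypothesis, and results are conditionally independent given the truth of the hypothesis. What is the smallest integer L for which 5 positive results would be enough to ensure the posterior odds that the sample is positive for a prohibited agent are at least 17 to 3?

3

Prior odds = 0.033/0.967 = 33/967.
Target odds = 17/3.
Need L⁵ ≥ 17/3 ÷ (33/967) = 16439/99.
2⁵ = 32 < 16439/99 ≤ 243 = 3⁵, so L = 3.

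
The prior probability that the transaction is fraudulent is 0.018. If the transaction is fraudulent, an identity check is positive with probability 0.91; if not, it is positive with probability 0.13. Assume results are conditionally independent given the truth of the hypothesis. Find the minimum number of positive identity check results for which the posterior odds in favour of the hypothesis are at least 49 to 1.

5

Prior odds: 0.018 ÷ 0.982 = 9/491.
Likelihood ratio of a positive = 0.91/0.13 = 7.
Target odds = 49.
Need (9/491) × 7ⁿ ≥ 49, i.e. 7ⁿ ≥ 24059/9.
7⁴ = 2401 falls short of 24059/9 but 7⁵ = 16807 reaches it, so n = 5.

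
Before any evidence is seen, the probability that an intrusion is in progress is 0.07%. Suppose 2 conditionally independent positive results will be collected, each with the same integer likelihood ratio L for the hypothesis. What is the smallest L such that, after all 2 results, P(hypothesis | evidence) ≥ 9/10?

114

Prior odds = 0.0007/0.9993 = 7/9993.
Target odds = 0.9/0.1 = 9.
Need L² ≥ 9 ÷ (7/9993) = 89937/7.
113² = 12769 < 89937/7 ≤ 12996 = 114², so L = 114.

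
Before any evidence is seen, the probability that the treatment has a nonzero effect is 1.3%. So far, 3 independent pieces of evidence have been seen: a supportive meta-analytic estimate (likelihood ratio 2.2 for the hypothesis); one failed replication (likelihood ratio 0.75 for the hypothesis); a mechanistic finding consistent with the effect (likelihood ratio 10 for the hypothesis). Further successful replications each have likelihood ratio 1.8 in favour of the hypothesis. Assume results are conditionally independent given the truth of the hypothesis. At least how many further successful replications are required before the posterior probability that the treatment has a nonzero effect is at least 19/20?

8

Prior odds = 0.013/0.987 = 13/987.
Combined Bayes factor of the evidence already in hand = 2.2 × 0.75 × 10 = 16.5.
Odds after that evidence = (13/987) × 16.5 = 143/658.
Target odds = 0.95/0.05 = 19.
Need 1.8ⁿ ≥ 19 ÷ (143/658) = 12502/143.
1.8⁷ = 4782969/78125 falls short of 12502/143 but 1.8⁸ = 43046721/390625 reaches it, so n = 8.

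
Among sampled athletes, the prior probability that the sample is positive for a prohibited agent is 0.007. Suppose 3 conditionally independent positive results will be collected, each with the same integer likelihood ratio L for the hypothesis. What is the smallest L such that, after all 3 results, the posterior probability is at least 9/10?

Prior odds = 0.007/0.993 = 7/993.
Target odds = 0.9/0.1 = 9.
Need L³ ≥ 9 ÷ (7/993) = 8937/7.
10³ = 1000 < 8937/7 ≤ 1331 = 11³, so L = 11.

11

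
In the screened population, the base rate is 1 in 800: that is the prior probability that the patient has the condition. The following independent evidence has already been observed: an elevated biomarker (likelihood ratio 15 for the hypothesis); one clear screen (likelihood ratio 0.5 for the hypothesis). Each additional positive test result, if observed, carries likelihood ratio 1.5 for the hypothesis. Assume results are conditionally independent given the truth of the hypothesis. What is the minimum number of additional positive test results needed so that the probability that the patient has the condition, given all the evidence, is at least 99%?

Prior odds = 0.00125/0.99875 = 1/799.
Combined Bayes factor of the evidence already in hand = 15 × 0.5 = 7.5.
Odds after that evidence = (1/799) × 7.5 = 15/1598.
Target odds = 0.99/0.01 = 99.
Need 1.5ⁿ ≥ 99 ÷ (15/1598) = 10546.8.
1.5²² ≈7481.83 falls short of 10546.8 but 1.5²³ ≈11222.7 reaches it, so n = 23.

23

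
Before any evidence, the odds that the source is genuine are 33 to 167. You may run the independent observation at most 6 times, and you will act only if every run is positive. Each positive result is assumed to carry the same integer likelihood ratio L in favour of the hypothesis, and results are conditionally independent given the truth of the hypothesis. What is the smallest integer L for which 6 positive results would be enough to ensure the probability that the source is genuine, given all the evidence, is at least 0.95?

Prior odds = 33/167.
Target odds = 0.95/0.05 = 19.
Need L⁶ ≥ 19 ÷ (33/167) = 3173/33.
2⁶ = 64 < 3173/33 ≤ 729 = 3⁶, so L = 3.

3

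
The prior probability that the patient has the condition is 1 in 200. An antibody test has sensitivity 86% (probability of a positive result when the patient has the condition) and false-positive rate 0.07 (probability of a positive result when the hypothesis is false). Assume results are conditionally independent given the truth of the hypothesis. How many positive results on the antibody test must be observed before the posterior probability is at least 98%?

Prior odds: 0.005 ÷ 0.995 = 1/199.
Likelihood ratio of a positive result = 0.86/0.07 = 86/7.
Target odds: 0.98 ÷ 0.02 = 49.
Need (1/199) × (86/7)ⁿ ≥ 49, i.e. (86/7)ⁿ ≥ 9751.
(86/7)³ = 636056/343 falls short of 9751 but (86/7)⁴ = 54700816/2401 reaches it, so n = 4.

4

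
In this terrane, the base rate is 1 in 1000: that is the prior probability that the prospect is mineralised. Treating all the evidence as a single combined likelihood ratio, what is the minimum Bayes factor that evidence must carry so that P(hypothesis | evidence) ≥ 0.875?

Prior odds = 0.001/0.999 = 1/999.
Target odds = 0.875/0.125 = 7.
Required Bayes factor = 7 ÷ (1/999) = 6993.

6993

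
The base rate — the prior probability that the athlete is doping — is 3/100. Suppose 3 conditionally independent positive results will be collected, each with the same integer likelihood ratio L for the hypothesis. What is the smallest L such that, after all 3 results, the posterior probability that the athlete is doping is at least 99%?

15

Prior odds = 0.03/0.97 = 3/97.
Target odds = 0.99/0.01 = 99.
Need L³ ≥ 99 ÷ (3/97) = 3201.
14³ = 2744 < 3201 ≤ 3375 = 15³, so L = 15.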